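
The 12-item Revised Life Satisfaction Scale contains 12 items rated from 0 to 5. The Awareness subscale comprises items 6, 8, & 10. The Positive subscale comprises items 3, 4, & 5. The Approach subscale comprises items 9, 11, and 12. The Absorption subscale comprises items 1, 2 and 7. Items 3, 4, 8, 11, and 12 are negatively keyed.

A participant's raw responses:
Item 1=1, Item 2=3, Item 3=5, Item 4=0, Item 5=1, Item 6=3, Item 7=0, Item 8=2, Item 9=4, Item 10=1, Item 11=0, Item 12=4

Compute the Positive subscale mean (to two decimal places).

Positive items: 3, 4, 5.
Of these, items 3 and 4 are negatively keyed; reversed = (0+5) − raw = 5 − raw.
  item 3: 5 − 5 = 0
  item 4: 5 − 0 = 5
  item 5: 1
Sum = 0 + 5 + 1 = 6
Mean = 6 / 3 = 2.00

2.00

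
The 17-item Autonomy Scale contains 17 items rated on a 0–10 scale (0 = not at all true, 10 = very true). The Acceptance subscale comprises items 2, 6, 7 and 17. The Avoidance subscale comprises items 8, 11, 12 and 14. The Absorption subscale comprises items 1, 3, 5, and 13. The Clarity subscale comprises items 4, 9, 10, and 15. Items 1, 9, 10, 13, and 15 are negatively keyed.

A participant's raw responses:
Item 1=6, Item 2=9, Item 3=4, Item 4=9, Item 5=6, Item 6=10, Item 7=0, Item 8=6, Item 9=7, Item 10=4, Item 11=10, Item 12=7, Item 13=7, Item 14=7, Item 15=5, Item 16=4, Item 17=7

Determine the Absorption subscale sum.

Absorption items: 1, 3, 5, 13.
Of these, items 1 & 13 are negatively keyed; reversed = (0+10) − raw = 10 − raw.
  item 1: 10 − 6 = 4
  item 3: 4
  item 5: 6
  item 13: 10 − 7 = 3
Sum = 4 + 4 + 6 + 3 = 17

17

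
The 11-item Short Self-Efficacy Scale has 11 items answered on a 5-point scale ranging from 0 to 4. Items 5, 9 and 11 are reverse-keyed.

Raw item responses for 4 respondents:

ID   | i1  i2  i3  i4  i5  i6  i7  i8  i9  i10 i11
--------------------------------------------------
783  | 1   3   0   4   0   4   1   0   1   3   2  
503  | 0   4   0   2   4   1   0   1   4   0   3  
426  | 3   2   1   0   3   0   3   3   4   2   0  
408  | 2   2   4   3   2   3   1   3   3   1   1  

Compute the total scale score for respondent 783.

Respondent 783 raw: 1, 3, 0, 4, 0, 4, 1, 0, 1, 3, 2.
Reverse-coded (on a 0–4 scale, reversed = 4 − raw):
  item 1: 1
  item 2: 3
  item 3: 0
  item 4: 4
  item 5: 4 − 0 = 4
  item 6: 4
  item 7: 1
  item 8: 0
  item 9: 4 − 1 = 3
  item 10: 3
  item 11: 4 − 2 = 2
Sum = 1 + 3 + 0 + 4 + 4 + 4 + 1 + 0 + 3 + 3 + 2 = 25

25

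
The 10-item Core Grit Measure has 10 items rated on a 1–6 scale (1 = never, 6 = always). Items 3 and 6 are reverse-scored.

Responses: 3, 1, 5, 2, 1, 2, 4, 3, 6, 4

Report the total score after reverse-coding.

Reverse-scored items use 7 − raw:
  item 3: 7 − 5 = 2
  item 6: 7 − 2 = 5
Scored responses: 3, 1, 2, 2, 1, 5, 4, 3, 6, 4
Total = 3 + 1 + 2 + 2 + 1 + 5 + 4 + 3 + 6 + 4 = 31

31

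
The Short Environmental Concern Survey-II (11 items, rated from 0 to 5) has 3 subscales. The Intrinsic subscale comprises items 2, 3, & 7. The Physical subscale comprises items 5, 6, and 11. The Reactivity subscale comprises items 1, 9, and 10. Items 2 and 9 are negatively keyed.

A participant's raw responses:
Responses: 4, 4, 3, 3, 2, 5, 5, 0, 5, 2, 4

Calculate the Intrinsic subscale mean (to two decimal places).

3.00

Intrinsic items: 2, 3, 7.
Of these, item 2 is negatively keyed; reversed = (0+5) − raw = 5 − raw.
  item 2: 5 − 4 = 1
  item 3: 3
  item 7: 5
Sum = 1 + 3 + 5 = 9
Mean = 9 / 3 = 3.00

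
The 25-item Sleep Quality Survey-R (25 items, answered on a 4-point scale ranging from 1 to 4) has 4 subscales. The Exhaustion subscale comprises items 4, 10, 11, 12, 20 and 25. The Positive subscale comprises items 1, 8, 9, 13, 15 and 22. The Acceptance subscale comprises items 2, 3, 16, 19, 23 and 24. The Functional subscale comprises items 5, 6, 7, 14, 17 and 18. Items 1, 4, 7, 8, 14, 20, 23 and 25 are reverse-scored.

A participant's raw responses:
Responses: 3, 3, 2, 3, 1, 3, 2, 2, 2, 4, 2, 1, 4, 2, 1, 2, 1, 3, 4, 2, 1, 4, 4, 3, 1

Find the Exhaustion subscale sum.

16

Exhaustion items: 4, 10, 11, 12, 20, 25.
Of these, items 4, 20, and 25 are reverse-scored; reverse-coded value = 5 − response.
  item 4: 5 − 3 = 2
  item 10: 4
  item 11: 2
  item 12: 1
  item 20: 5 − 2 = 3
  item 25: 5 − 1 = 4
Sum = 2 + 4 + 2 + 1 + 3 + 4 = 16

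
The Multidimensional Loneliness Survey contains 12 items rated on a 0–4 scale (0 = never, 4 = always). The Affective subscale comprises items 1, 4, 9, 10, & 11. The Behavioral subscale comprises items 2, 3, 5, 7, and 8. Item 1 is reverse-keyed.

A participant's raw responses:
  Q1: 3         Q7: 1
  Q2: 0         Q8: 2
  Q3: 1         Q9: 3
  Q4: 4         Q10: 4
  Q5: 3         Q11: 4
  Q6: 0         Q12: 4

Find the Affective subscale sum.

Affective items: 1, 4, 9, 10, 11.
Of these, item 1 is reverse-keyed; reverse-coded value = 4 − response.
  item 1: 4 − 3 = 1
  item 4: 4
  item 9: 3
  item 10: 4
  item 11: 4
Sum = 1 + 4 + 3 + 4 + 4 = 16

16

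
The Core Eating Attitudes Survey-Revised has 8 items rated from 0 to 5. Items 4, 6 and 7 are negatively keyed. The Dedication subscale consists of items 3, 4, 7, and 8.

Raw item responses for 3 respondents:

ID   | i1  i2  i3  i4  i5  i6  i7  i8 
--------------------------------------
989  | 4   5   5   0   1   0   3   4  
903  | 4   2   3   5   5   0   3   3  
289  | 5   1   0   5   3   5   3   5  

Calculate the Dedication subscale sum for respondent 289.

7

Respondent 289 raw: 5, 1, 0, 5, 3, 5, 3, 5.
Dedication items: 3, 4, 7, 8.
Reverse-coded (reversed = (0+5) − raw = 5 − raw):
  item 3: 0
  item 4: 5 − 5 = 0
  item 7: 5 − 3 = 2
  item 8: 5
Sum = 0 + 0 + 2 + 5 = 7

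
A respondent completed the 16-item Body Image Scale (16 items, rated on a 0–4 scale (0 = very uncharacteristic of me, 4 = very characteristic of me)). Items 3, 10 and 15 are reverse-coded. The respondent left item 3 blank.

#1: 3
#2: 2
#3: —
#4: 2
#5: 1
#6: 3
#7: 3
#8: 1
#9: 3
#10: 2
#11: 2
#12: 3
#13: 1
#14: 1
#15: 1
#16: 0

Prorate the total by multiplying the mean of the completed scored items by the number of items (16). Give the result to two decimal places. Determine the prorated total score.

Reverse-coded (reversed = (0+4) − raw = 4 − raw):
  item 10: 4 − 2 = 2
  item 15: 4 − 1 = 3
Completed scored items (15 of 16): 3, 2, 2, 1, 3, 3, 1, 3, 2, 2, 3, 1, 1, 3, 0; sum = 30.
Person mean = 30 / 15 ≈ 2.0000
Prorated total = (30 / 15) × 16 = 32.00 (to 2 dp)

32.00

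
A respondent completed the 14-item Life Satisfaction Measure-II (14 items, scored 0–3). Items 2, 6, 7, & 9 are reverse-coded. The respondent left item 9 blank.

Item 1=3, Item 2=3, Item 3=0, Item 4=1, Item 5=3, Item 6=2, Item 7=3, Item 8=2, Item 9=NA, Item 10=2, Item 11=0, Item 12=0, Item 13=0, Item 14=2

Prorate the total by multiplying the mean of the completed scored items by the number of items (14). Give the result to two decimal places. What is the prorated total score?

Reverse-coded (reverse-coded value = 3 − response):
  item 2: 3 − 3 = 0
  item 6: 3 − 2 = 1
  item 7: 3 − 3 = 0
Completed scored items (13 of 14): 3, 0, 0, 1, 3, 1, 0, 2, 2, 0, 0, 0, 2; sum = 14.
Person mean = 14 / 13 ≈ 1.0769
Prorated total = (14 / 13) × 14 = 15.08 (to 2 dp)

15.08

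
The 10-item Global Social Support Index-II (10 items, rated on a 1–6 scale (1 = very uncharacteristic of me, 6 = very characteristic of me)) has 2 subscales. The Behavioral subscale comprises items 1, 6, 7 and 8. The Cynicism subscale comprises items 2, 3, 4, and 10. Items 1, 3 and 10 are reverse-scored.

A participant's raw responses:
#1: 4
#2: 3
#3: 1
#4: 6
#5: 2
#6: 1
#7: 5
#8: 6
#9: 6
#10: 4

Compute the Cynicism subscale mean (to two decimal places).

4.50

Cynicism items: 2, 3, 4, 10.
Of these, items 3 & 10 are reverse-scored; reverse-coded value = 7 − response.
  item 2: 3
  item 3: 7 − 1 = 6
  item 4: 6
  item 10: 7 − 4 = 3
Sum = 3 + 6 + 6 + 3 = 18
Mean = 18 / 4 = 4.50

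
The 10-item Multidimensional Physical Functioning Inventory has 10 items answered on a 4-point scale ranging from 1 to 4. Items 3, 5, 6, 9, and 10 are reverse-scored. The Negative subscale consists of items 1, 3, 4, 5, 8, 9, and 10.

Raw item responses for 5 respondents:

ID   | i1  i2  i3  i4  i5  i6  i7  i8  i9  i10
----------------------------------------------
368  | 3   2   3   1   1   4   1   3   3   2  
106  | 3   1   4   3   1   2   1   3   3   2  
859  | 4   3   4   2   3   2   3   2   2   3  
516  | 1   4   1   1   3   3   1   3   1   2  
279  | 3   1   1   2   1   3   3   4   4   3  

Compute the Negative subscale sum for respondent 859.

16

Respondent 859 raw: 4, 3, 4, 2, 3, 2, 3, 2, 2, 3.
Negative items: 1, 3, 4, 5, 8, 9, 10.
Reverse-coded (on a 1–4 scale, reversed = 5 − raw):
  item 1: 4
  item 3: 5 − 4 = 1
  item 4: 2
  item 5: 5 − 3 = 2
  item 8: 2
  item 9: 5 − 2 = 3
  item 10: 5 − 3 = 2
Sum = 4 + 1 + 2 + 2 + 2 + 3 + 2 = 16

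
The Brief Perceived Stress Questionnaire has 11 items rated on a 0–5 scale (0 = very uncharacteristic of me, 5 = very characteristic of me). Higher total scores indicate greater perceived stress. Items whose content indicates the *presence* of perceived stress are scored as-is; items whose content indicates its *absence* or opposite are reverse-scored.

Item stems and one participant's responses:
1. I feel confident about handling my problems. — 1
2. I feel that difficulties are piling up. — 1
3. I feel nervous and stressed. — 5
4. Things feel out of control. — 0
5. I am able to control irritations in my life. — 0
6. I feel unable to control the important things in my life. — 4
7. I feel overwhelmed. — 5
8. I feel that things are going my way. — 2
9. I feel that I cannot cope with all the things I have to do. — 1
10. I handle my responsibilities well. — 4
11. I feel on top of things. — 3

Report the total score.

Items 1, 5, 8, 10, 11 describe the absence/opposite of perceived stress → reverse-score.
reverse-coded value = 5 − response.
  item 1: 5 − 1 = 4
  item 2: 1
  item 3: 5
  item 4: 0
  item 5: 5 − 0 = 5
  item 6: 4
  item 7: 5
  item 8: 5 − 2 = 3
  item 9: 1
  item 10: 5 − 4 = 1
  item 11: 5 − 3 = 2
Total = 4 + 1 + 5 + 0 + 5 + 4 + 5 + 3 + 1 + 1 + 2 = 31

31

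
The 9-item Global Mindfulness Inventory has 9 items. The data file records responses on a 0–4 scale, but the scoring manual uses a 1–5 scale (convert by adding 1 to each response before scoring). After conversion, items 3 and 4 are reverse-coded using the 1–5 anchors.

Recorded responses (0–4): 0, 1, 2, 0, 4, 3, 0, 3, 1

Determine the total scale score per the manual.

Convert to 1–5: 1, 2, 3, 1, 5, 4, 1, 4, 2
Reverse-coded (reverse-coded value = 6 − response):
  item 3: 6 − 3 = 3
  item 4: 6 − 1 = 5
Scored: 1, 2, 3, 5, 5, 4, 1, 4, 2
Total = 27

27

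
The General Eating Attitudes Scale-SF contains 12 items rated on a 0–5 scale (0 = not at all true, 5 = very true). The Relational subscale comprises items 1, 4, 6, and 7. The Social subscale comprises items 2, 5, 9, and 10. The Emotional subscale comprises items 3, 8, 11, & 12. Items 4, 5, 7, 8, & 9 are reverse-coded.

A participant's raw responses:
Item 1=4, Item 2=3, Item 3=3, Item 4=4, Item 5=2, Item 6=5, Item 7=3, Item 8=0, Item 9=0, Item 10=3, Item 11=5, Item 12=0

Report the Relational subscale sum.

Relational items: 1, 4, 6, 7.
Of these, items 4 & 7 are reverse-coded; reverse-coded value = 5 − response.
  item 1: 4
  item 4: 5 − 4 = 1
  item 6: 5
  item 7: 5 − 3 = 2
Sum = 4 + 1 + 5 + 2 = 12

12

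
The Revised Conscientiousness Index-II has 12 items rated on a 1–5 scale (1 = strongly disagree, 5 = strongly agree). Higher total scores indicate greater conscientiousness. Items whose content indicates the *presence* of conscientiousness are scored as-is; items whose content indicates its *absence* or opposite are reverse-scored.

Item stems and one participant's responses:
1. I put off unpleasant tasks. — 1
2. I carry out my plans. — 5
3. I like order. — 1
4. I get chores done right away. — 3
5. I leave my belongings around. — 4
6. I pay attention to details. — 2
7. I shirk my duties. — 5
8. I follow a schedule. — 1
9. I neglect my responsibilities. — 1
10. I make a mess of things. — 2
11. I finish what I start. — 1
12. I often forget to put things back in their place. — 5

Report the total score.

31

Items 1, 5, 7, 9, 10, 12 describe the absence/opposite of conscientiousness → reverse-score.
on a 1–5 scale, reversed = 6 − raw.
  item 1: 6 − 1 = 5
  item 2: 5
  item 3: 1
  item 4: 3
  item 5: 6 − 4 = 2
  item 6: 2
  item 7: 6 − 5 = 1
  item 8: 1
  item 9: 6 − 1 = 5
  item 10: 6 − 2 = 4
  item 11: 1
  item 12: 6 − 5 = 1
Total = 5 + 5 + 1 + 3 + 2 + 2 + 1 + 1 + 5 + 4 + 1 + 1 = 31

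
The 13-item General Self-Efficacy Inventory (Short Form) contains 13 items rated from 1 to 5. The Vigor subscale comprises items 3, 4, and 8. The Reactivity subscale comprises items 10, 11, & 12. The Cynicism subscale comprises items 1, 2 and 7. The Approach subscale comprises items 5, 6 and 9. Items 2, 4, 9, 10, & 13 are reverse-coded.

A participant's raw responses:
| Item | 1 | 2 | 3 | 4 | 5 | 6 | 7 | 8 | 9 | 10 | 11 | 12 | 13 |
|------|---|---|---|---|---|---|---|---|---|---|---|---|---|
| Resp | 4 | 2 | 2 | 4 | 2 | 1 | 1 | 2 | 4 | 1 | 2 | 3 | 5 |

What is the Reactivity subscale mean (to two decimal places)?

Reactivity items: 10, 11, 12.
Of these, item 10 is reverse-coded; on a 1–5 scale, reversed = 6 − raw.
  item 10: 6 − 1 = 5
  item 11: 2
  item 12: 3
Sum = 5 + 2 + 3 = 10
Mean = 10 / 3 = 3.33

3.33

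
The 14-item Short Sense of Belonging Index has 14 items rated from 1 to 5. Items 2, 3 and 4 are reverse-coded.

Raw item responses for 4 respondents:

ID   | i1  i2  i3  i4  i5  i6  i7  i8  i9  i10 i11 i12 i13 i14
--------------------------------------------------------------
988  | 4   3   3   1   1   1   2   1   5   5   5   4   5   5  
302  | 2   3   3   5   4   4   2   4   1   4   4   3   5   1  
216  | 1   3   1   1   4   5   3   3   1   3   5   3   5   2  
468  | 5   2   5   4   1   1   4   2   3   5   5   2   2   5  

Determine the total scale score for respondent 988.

Respondent 988 raw: 4, 3, 3, 1, 1, 1, 2, 1, 5, 5, 5, 4, 5, 5.
Reverse-coded (on a 1–5 scale, reversed = 6 − raw):
  item 1: 4
  item 2: 6 − 3 = 3
  item 3: 6 − 3 = 3
  item 4: 6 − 1 = 5
  item 5: 1
  item 6: 1
  item 7: 2
  item 8: 1
  item 9: 5
  item 10: 5
  item 11: 5
  item 12: 4
  item 13: 5
  item 14: 5
Sum = 4 + 3 + 3 + 5 + 1 + 1 + 2 + 1 + 5 + 5 + 5 + 4 + 5 + 5 = 49

49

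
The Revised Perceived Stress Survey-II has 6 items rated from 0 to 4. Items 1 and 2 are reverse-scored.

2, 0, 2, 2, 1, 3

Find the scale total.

14

Reversing items 1 & 2 with 4 − raw:
Total = (4−2) + (4−0) + 2 + 2 + 1 + 3
      = 2 + 4 + 2 + 2 + 1 + 3 = 14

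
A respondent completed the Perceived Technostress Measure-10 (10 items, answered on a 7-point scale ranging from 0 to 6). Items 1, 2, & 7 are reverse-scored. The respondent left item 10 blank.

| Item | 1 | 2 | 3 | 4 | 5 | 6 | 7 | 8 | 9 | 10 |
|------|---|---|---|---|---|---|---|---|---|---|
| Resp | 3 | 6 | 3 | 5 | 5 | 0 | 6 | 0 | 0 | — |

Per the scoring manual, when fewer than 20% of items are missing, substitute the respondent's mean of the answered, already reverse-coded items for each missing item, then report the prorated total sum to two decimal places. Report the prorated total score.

17.78

Reverse-coded (reversed = (0+6) − raw = 6 − raw):
  item 1: 6 − 3 = 3
  item 2: 6 − 6 = 0
  item 7: 6 − 6 = 0
Completed scored items (9 of 10): 3, 0, 3, 5, 5, 0, 0, 0, 0; sum = 16.
Person mean = 16 / 9 ≈ 1.7778
Prorated total = (16 / 9) × 10 = 17.78 (to 2 dp)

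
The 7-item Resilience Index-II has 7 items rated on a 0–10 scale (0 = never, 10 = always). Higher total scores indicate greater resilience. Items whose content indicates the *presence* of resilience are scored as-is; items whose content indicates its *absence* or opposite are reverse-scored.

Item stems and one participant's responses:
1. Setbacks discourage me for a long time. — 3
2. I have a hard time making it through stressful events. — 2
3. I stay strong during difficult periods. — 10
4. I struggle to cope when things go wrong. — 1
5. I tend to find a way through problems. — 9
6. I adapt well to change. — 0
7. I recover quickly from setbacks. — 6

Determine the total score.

Items 1, 2, 4 describe the absence/opposite of resilience → reverse-score.
reversed = (0+10) − raw = 10 − raw.
  item 1: 10 − 3 = 7
  item 2: 10 − 2 = 8
  item 3: 10
  item 4: 10 − 1 = 9
  item 5: 9
  item 6: 0
  item 7: 6
Total = 7 + 8 + 10 + 9 + 9 + 0 + 6 = 49

49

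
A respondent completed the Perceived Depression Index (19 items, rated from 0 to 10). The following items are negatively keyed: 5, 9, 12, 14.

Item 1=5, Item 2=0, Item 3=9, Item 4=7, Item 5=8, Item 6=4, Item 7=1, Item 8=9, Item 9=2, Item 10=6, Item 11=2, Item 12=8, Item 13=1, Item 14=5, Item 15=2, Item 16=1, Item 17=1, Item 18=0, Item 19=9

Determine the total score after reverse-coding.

74

Apply reverse scoring (on a 0–10 scale, reversed = 10 − raw):
  item 5: 10 − 8 = 2
  item 9: 10 − 2 = 8
  item 12: 10 − 8 = 2
  item 14: 10 − 5 = 5
Scored items: 5, 0, 9, 7, 2, 4, 1, 9, 8, 6, 2, 2, 1, 5, 2, 1, 1, 0, 9
Total = 5 + 0 + 9 + 7 + 2 + 4 + 1 + 9 + 8 + 6 + 2 + 2 + 1 + 5 + 2 + 1 + 1 + 0 + 9 = 74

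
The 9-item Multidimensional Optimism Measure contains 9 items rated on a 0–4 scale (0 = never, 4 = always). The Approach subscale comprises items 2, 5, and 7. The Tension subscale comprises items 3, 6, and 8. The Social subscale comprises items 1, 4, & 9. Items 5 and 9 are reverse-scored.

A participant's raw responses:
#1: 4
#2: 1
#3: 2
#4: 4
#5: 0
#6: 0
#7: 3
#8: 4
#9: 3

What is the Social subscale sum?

Social items: 1, 4, 9.
Of these, item 9 is reverse-scored; reversed = (0+4) − raw = 4 − raw.
  item 1: 4
  item 4: 4
  item 9: 4 − 3 = 1
Sum = 4 + 4 + 1 = 9

9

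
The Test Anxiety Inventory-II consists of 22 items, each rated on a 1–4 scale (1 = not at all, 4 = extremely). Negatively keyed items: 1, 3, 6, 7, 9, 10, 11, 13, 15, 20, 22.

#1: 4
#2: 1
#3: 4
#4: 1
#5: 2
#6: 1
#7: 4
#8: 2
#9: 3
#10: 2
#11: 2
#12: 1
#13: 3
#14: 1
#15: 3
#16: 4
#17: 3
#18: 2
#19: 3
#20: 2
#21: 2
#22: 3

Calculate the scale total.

46

Reverse-coded items (reversed = (1+4) − raw = 5 − raw):
  item 1: 5 − 4 = 1
  item 3: 5 − 4 = 1
  item 6: 5 − 1 = 4
  item 7: 5 − 4 = 1
  item 9: 5 − 3 = 2
  item 10: 5 − 2 = 3
  item 11: 5 − 2 = 3
  item 13: 5 − 3 = 2
  item 15: 5 − 3 = 2
  item 20: 5 − 2 = 3
  item 22: 5 − 3 = 2
After reverse-coding: 1, 1, 1, 1, 2, 4, 1, 2, 2, 3, 3, 1, 2, 1, 2, 4, 3, 2, 3, 3, 2, 2
Total = 1 + 1 + 1 + 1 + 2 + 4 + 1 + 2 + 2 + 3 + 3 + 1 + 2 + 1 + 2 + 4 + 3 + 2 + 3 + 3 + 2 + 2 = 46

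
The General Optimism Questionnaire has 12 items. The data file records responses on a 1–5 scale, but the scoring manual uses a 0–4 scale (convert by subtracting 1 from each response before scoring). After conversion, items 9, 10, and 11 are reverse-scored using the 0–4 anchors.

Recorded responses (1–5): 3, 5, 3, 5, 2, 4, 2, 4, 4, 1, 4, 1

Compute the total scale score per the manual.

26

Convert to 0–4: 2, 4, 2, 4, 1, 3, 1, 3, 3, 0, 3, 0
Reverse-coded (reverse-coded value = 4 − response):
  item 9: 4 − 3 = 1
  item 10: 4 − 0 = 4
  item 11: 4 − 3 = 1
Scored: 2, 4, 2, 4, 1, 3, 1, 3, 1, 4, 1, 0
Total = 26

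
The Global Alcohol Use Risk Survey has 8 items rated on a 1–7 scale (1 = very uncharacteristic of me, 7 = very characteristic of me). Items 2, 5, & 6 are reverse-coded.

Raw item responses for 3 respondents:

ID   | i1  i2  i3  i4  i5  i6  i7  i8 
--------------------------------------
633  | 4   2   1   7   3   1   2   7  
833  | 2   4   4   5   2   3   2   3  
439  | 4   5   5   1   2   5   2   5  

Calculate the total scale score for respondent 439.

Respondent 439 raw: 4, 5, 5, 1, 2, 5, 2, 5.
Reverse-coded (on a 1–7 scale, reversed = 8 − raw):
  item 1: 4
  item 2: 8 − 5 = 3
  item 3: 5
  item 4: 1
  item 5: 8 − 2 = 6
  item 6: 8 − 5 = 3
  item 7: 2
  item 8: 5
Sum = 4 + 3 + 5 + 1 + 6 + 3 + 2 + 5 = 29

29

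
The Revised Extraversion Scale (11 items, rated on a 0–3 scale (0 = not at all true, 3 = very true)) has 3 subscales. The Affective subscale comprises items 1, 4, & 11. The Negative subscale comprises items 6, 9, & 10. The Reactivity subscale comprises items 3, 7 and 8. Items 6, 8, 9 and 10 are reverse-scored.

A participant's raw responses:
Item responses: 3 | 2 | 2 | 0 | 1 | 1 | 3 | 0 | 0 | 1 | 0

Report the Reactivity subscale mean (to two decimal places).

Reactivity items: 3, 7, 8.
Of these, item 8 is reverse-scored; on a 0–3 scale, reversed = 3 − raw.
  item 3: 2
  item 7: 3
  item 8: 3 − 0 = 3
Sum = 2 + 3 + 3 = 8
Mean = 8 / 3 = 2.67

2.67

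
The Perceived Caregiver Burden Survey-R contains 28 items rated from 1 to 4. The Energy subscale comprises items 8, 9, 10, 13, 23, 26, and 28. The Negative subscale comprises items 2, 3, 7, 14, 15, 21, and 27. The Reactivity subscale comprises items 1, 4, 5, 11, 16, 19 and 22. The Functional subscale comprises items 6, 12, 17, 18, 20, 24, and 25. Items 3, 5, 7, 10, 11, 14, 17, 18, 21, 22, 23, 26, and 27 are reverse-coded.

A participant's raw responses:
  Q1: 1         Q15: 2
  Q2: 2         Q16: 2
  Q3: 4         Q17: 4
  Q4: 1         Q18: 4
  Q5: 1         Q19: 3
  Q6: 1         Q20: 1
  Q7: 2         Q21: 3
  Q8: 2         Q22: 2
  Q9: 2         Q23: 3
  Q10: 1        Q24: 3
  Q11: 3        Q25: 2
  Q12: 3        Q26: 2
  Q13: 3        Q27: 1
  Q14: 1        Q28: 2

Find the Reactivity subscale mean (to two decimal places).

2.29

Reactivity items: 1, 4, 5, 11, 16, 19, 22.
Of these, items 5, 11 and 22 are reverse-coded; reverse-coded value = 5 − response.
  item 1: 1
  item 4: 1
  item 5: 5 − 1 = 4
  item 11: 5 − 3 = 2
  item 16: 2
  item 19: 3
  item 22: 5 − 2 = 3
Sum = 1 + 1 + 4 + 2 + 2 + 3 + 3 = 16
Mean = 16 / 7 = 2.29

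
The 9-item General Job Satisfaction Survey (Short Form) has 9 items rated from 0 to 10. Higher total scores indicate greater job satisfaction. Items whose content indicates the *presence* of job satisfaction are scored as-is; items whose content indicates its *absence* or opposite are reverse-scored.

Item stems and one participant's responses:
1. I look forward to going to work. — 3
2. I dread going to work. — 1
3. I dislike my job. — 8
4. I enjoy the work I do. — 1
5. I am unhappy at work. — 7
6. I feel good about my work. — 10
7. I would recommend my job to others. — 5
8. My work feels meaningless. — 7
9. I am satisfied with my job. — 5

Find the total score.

Items 2, 3, 5, 8 describe the absence/opposite of job satisfaction → reverse-score.
reverse-coded value = 10 − response.
  item 1: 3
  item 2: 10 − 1 = 9
  item 3: 10 − 8 = 2
  item 4: 1
  item 5: 10 − 7 = 3
  item 6: 10
  item 7: 5
  item 8: 10 − 7 = 3
  item 9: 5
Total = 3 + 9 + 2 + 1 + 3 + 10 + 5 + 3 + 5 = 41

41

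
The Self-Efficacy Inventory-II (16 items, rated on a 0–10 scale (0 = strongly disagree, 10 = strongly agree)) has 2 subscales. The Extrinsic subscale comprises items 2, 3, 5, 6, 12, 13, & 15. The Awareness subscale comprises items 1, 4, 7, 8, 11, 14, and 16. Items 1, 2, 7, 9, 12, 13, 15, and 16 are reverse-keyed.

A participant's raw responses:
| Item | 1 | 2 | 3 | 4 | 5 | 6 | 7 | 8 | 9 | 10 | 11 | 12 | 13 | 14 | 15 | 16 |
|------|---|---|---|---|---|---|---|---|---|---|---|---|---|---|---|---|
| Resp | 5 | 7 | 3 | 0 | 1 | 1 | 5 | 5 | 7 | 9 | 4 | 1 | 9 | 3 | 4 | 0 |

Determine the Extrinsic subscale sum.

24

Extrinsic items: 2, 3, 5, 6, 12, 13, 15.
Of these, items 2, 12, 13, and 15 are reverse-keyed; reverse-coded value = 10 − response.
  item 2: 10 − 7 = 3
  item 3: 3
  item 5: 1
  item 6: 1
  item 12: 10 − 1 = 9
  item 13: 10 − 9 = 1
  item 15: 10 − 4 = 6
Sum = 3 + 3 + 1 + 1 + 9 + 1 + 6 = 24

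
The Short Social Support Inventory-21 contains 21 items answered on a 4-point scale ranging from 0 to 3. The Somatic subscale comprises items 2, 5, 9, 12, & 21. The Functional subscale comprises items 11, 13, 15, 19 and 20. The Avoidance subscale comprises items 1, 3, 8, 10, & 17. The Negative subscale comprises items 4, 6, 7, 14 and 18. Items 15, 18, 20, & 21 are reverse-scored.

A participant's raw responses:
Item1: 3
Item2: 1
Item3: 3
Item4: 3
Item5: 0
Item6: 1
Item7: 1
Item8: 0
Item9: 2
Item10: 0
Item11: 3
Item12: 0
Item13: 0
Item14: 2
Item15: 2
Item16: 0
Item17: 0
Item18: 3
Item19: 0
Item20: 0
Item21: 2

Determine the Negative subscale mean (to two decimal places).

1.40

Negative items: 4, 6, 7, 14, 18.
Of these, item 18 is reverse-scored; reverse-coded value = 3 − response.
  item 4: 3
  item 6: 1
  item 7: 1
  item 14: 2
  item 18: 3 − 3 = 0
Sum = 3 + 1 + 1 + 2 + 0 = 7
Mean = 7 / 5 = 1.40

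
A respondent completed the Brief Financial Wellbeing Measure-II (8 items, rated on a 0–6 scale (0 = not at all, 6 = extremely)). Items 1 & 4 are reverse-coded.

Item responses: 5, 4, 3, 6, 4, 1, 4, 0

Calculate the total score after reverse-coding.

17

Raw sum = 27. Reverse-coded items: 1, 4; their raw sum = 11.
Each reversal replaces raw with 6 − raw, changing the total by 6 − 2·raw per item.
Total = 27 + 2·6 − 2·11 = 27 + 12 − 22 = 17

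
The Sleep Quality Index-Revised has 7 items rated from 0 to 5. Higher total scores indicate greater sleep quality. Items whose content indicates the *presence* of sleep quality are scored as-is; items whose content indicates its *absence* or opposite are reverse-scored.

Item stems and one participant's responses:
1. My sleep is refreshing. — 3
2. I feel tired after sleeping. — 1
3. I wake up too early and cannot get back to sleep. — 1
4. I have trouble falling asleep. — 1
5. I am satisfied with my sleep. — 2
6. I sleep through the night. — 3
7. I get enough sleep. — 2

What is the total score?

Items 2, 3, 4 describe the absence/opposite of sleep quality → reverse-score.
reverse-coded value = 5 − response.
  item 1: 3
  item 2: 5 − 1 = 4
  item 3: 5 − 1 = 4
  item 4: 5 − 1 = 4
  item 5: 2
  item 6: 3
  item 7: 2
Total = 3 + 4 + 4 + 4 + 2 + 3 + 2 = 22

22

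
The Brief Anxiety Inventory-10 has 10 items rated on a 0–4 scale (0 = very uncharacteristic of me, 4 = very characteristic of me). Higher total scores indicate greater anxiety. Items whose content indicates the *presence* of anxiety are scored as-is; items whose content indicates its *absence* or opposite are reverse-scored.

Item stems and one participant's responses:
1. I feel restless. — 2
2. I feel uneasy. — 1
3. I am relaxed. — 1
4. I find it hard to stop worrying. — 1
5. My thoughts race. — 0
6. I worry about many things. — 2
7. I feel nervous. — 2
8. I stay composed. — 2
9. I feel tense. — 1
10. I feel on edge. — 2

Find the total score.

Items 3, 8 describe the absence/opposite of anxiety → reverse-score.
reverse-coded value = 4 − response.
  item 1: 2
  item 2: 1
  item 3: 4 − 1 = 3
  item 4: 1
  item 5: 0
  item 6: 2
  item 7: 2
  item 8: 4 − 2 = 2
  item 9: 1
  item 10: 2
Total = 2 + 1 + 3 + 1 + 0 + 2 + 2 + 2 + 1 + 2 = 16

16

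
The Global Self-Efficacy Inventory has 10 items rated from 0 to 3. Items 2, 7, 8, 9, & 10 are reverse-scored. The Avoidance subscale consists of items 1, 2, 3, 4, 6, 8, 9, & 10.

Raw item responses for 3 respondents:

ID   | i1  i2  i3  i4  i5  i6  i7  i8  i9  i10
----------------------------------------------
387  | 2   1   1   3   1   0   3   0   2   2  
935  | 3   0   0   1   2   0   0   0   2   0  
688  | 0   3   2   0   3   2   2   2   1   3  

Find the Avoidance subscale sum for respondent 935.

14

Respondent 935 raw: 3, 0, 0, 1, 2, 0, 0, 0, 2, 0.
Avoidance items: 1, 2, 3, 4, 6, 8, 9, 10.
Reverse-coded (on a 0–3 scale, reversed = 3 − raw):
  item 1: 3
  item 2: 3 − 0 = 3
  item 3: 0
  item 4: 1
  item 6: 0
  item 8: 3 − 0 = 3
  item 9: 3 − 2 = 1
  item 10: 3 − 0 = 3
Sum = 3 + 3 + 0 + 1 + 0 + 3 + 1 + 3 = 14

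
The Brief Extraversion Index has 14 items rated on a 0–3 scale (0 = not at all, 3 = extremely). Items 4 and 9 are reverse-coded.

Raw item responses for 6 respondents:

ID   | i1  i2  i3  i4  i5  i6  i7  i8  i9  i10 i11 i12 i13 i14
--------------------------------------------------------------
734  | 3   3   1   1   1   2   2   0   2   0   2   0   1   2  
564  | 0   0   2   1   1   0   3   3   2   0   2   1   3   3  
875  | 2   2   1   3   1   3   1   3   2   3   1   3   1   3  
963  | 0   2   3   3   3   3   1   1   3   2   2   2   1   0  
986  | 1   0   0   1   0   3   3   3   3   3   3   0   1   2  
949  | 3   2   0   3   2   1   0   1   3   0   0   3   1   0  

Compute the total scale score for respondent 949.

13

Respondent 949 raw: 3, 2, 0, 3, 2, 1, 0, 1, 3, 0, 0, 3, 1, 0.
Reverse-coded (reversed = (0+3) − raw = 3 − raw):
  item 1: 3
  item 2: 2
  item 3: 0
  item 4: 3 − 3 = 0
  item 5: 2
  item 6: 1
  item 7: 0
  item 8: 1
  item 9: 3 − 3 = 0
  item 10: 0
  item 11: 0
  item 12: 3
  item 13: 1
  item 14: 0
Sum = 3 + 2 + 0 + 0 + 2 + 1 + 0 + 1 + 0 + 0 + 0 + 3 + 1 + 0 = 13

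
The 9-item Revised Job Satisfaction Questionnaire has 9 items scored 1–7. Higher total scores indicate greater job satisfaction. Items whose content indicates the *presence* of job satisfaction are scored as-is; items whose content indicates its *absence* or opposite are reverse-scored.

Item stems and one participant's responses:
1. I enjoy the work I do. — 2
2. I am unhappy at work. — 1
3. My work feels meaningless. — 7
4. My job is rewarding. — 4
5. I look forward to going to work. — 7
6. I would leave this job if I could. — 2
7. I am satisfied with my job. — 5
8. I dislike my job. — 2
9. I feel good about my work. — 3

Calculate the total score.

Items 2, 3, 6, 8 describe the absence/opposite of job satisfaction → reverse-score.
reverse-coded value = 8 − response.
  item 1: 2
  item 2: 8 − 1 = 7
  item 3: 8 − 7 = 1
  item 4: 4
  item 5: 7
  item 6: 8 − 2 = 6
  item 7: 5
  item 8: 8 − 2 = 6
  item 9: 3
Total = 2 + 7 + 1 + 4 + 7 + 6 + 5 + 6 + 3 = 41

41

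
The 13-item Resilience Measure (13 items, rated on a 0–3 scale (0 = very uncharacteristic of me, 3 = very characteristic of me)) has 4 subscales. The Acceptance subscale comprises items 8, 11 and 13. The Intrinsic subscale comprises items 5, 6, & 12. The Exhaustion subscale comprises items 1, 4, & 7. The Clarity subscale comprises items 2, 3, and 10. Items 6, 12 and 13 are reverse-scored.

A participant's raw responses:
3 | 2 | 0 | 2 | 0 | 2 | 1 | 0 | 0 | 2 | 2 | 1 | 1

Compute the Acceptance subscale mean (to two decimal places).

Acceptance items: 8, 11, 13.
Of these, item 13 is reverse-scored; on a 0–3 scale, reversed = 3 − raw.
  item 8: 0
  item 11: 2
  item 13: 3 − 1 = 2
Sum = 0 + 2 + 2 = 4
Mean = 4 / 3 = 1.33

1.33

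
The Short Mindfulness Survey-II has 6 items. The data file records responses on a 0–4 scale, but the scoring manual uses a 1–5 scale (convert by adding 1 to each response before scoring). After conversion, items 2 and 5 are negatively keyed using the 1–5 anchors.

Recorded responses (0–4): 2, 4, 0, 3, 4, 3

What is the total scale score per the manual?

Convert to 1–5: 3, 5, 1, 4, 5, 4
Reverse-coded (reversed = (1+5) − raw = 6 − raw):
  item 2: 6 − 5 = 1
  item 5: 6 − 5 = 1
Scored: 3, 1, 1, 4, 1, 4
Total = 14

14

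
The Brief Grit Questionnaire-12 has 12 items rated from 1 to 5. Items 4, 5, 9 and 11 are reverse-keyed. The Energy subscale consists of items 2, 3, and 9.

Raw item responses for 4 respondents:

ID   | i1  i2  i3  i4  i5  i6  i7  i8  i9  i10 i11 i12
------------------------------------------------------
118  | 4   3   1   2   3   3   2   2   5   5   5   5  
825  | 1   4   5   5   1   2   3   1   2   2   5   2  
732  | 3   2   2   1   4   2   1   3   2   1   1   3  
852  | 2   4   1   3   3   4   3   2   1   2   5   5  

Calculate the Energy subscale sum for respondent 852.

Respondent 852 raw: 2, 4, 1, 3, 3, 4, 3, 2, 1, 2, 5, 5.
Energy items: 2, 3, 9.
Reverse-coded (reversed = (1+5) − raw = 6 − raw):
  item 2: 4
  item 3: 1
  item 9: 6 − 1 = 5
Sum = 4 + 1 + 5 = 10

10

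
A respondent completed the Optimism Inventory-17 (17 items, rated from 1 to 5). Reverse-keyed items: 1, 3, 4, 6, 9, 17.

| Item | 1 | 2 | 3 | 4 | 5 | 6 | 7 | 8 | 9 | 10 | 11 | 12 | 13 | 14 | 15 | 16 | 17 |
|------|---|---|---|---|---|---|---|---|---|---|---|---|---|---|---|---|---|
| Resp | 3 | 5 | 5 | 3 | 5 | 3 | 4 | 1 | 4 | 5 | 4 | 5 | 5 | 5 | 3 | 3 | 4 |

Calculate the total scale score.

59

Raw sum = 67. Reverse-keyed items: 1, 3, 4, 6, 9, 17; their raw sum = 22.
Each reversal replaces raw with 6 − raw, changing the total by 6 − 2·raw per item.
Total = 67 + 6·6 − 2·22 = 67 + 36 − 44 = 59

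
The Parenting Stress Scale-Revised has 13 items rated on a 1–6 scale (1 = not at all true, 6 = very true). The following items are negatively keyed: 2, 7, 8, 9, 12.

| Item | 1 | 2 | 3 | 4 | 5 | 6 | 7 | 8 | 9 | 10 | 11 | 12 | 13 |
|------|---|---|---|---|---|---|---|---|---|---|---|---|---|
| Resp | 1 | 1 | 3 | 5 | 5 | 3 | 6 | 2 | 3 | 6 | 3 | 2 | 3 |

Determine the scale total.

50

Raw sum = 43. Negatively keyed items: 2, 7, 8, 9, 12; their raw sum = 14.
Each reversal replaces raw with 7 − raw, changing the total by 7 − 2·raw per item.
Total = 43 + 5·7 − 2·14 = 43 + 35 − 28 = 50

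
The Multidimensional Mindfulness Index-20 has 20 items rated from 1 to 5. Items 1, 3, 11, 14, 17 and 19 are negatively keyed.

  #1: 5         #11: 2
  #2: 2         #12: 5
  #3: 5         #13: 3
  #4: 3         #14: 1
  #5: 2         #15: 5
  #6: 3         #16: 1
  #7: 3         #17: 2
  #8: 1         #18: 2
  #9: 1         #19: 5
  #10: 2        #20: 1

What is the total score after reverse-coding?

50

Reversing items 1, 3, 11, 14, 17, and 19 with 6 − raw:
Total = (6−5) + 2 + (6−5) + 3 + 2 + 3 + 3 + 1 + 1 + 2 + (6−2) + 5 + 3 + (6−1) + 5 + 1 + (6−2) + 2 + (6−5) + 1
      = 1 + 2 + 1 + 3 + 2 + 3 + 3 + 1 + 1 + 2 + 4 + 5 + 3 + 5 + 5 + 1 + 4 + 2 + 1 + 1 = 50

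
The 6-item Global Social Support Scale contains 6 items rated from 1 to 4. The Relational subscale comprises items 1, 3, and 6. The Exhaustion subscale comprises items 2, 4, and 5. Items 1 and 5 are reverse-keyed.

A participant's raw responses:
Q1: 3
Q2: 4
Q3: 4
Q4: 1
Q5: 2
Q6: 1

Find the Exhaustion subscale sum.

8

Exhaustion items: 2, 4, 5.
Of these, item 5 is reverse-keyed; on a 1–4 scale, reversed = 5 − raw.
  item 2: 4
  item 4: 1
  item 5: 5 − 2 = 3
Sum = 4 + 1 + 3 = 8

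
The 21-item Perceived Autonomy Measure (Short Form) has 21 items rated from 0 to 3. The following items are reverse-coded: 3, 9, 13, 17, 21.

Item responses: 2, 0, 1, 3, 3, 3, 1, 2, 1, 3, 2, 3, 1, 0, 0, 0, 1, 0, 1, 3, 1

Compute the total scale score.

Reverse-coded items (reversed = (0+3) − raw = 3 − raw):
  item 3: 3 − 1 = 2
  item 9: 3 − 1 = 2
  item 13: 3 − 1 = 2
  item 17: 3 − 1 = 2
  item 21: 3 − 1 = 2
Scored responses: 2, 0, 2, 3, 3, 3, 1, 2, 2, 3, 2, 3, 2, 0, 0, 0, 2, 0, 1, 3, 2
Total = 2 + 0 + 2 + 3 + 3 + 3 + 1 + 2 + 2 + 3 + 2 + 3 + 2 + 0 + 0 + 0 + 2 + 0 + 1 + 3 + 2 = 36

36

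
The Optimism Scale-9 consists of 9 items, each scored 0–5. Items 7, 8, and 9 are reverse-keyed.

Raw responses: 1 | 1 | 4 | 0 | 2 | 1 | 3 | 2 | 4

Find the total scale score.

15

Raw sum = 18. Reverse-keyed items: 7, 8, 9; their raw sum = 9.
Each reversal replaces raw with 5 − raw, changing the total by 5 − 2·raw per item.
Total = 18 + 3·5 − 2·9 = 18 + 15 − 18 = 15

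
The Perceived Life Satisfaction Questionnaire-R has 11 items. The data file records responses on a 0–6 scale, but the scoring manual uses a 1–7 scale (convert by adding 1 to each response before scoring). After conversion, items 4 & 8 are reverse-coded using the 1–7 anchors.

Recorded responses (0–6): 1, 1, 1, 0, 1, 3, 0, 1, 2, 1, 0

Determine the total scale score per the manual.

Convert to 1–7: 2, 2, 2, 1, 2, 4, 1, 2, 3, 2, 1
Reverse-coded (reversed = (1+7) − raw = 8 − raw):
  item 4: 8 − 1 = 7
  item 8: 8 − 2 = 6
Scored: 2, 2, 2, 7, 2, 4, 1, 6, 3, 2, 1
Total = 32

32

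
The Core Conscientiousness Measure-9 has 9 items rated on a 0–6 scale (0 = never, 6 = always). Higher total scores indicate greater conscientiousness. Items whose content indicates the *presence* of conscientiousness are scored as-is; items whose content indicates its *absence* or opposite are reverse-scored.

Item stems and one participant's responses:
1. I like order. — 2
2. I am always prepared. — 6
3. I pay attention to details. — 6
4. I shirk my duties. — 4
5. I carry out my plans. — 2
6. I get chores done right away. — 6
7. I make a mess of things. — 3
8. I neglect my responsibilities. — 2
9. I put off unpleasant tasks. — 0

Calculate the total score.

37

Items 4, 7, 8, 9 describe the absence/opposite of conscientiousness → reverse-score.
on a 0–6 scale, reversed = 6 − raw.
  item 1: 2
  item 2: 6
  item 3: 6
  item 4: 6 − 4 = 2
  item 5: 2
  item 6: 6
  item 7: 6 − 3 = 3
  item 8: 6 − 2 = 4
  item 9: 6 − 0 = 6
Total = 2 + 6 + 6 + 2 + 2 + 6 + 3 + 4 + 6 = 37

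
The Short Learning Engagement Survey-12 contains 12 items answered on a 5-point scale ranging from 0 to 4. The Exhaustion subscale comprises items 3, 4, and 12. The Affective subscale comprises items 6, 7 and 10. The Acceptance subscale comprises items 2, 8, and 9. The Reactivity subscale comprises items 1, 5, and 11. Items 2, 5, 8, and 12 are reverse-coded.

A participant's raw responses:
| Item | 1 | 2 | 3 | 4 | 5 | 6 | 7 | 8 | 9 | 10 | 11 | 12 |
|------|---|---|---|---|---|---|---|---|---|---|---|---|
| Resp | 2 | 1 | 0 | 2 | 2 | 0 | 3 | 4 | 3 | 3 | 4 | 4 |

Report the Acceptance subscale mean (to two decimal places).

2.00

Acceptance items: 2, 8, 9.
Of these, items 2 & 8 are reverse-coded; on a 0–4 scale, reversed = 4 − raw.
  item 2: 4 − 1 = 3
  item 8: 4 − 4 = 0
  item 9: 3
Sum = 3 + 0 + 3 = 6
Mean = 6 / 3 = 2.00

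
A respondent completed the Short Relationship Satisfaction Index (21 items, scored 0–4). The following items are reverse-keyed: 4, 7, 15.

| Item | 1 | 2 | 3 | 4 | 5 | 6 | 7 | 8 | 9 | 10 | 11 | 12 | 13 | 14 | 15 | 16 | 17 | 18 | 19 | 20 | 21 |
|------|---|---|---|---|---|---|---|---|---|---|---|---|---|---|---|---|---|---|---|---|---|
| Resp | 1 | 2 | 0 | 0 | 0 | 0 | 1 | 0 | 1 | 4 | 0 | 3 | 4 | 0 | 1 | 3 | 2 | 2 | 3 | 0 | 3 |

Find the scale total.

Reversing items 4, 7 and 15 with 4 − raw:
Total = 1 + 2 + 0 + (4−0) + 0 + 0 + (4−1) + 0 + 1 + 4 + 0 + 3 + 4 + 0 + (4−1) + 3 + 2 + 2 + 3 + 0 + 3
      = 1 + 2 + 0 + 4 + 0 + 0 + 3 + 0 + 1 + 4 + 0 + 3 + 4 + 0 + 3 + 3 + 2 + 2 + 3 + 0 + 3 = 38

38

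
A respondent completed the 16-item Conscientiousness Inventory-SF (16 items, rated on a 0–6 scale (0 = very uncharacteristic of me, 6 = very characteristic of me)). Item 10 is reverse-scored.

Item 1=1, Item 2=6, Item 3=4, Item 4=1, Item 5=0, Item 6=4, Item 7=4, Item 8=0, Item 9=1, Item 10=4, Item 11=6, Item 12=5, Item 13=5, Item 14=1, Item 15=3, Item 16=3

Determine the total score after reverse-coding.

Reverse-scored items use 6 − raw:
  item 10: 6 − 4 = 2
Scored items: 1, 6, 4, 1, 0, 4, 4, 0, 1, 2, 6, 5, 5, 1, 3, 3
Total = 1 + 6 + 4 + 1 + 0 + 4 + 4 + 0 + 1 + 2 + 6 + 5 + 5 + 1 + 3 + 3 = 46

46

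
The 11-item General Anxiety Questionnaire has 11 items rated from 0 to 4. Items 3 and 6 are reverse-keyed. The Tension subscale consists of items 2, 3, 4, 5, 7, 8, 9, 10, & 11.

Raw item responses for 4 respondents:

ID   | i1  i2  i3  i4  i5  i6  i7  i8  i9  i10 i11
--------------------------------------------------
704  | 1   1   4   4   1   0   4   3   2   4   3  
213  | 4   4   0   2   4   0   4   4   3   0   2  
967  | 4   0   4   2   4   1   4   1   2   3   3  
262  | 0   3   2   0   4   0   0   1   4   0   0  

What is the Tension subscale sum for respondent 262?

Respondent 262 raw: 0, 3, 2, 0, 4, 0, 0, 1, 4, 0, 0.
Tension items: 2, 3, 4, 5, 7, 8, 9, 10, 11.
Reverse-coded (reverse-coded value = 4 − response):
  item 2: 3
  item 3: 4 − 2 = 2
  item 4: 0
  item 5: 4
  item 7: 0
  item 8: 1
  item 9: 4
  item 10: 0
  item 11: 0
Sum = 3 + 2 + 0 + 4 + 0 + 1 + 4 + 0 + 0 = 14

14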